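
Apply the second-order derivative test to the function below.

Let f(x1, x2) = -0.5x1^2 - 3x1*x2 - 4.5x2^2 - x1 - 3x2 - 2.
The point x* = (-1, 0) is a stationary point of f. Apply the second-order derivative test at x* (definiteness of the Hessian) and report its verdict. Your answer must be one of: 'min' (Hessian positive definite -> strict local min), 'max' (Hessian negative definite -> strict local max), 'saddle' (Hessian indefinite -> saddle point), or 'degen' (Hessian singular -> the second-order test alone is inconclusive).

Compute the Hessian H = grad^2 f:
  H = [[-1, -3], [-3, -9]]
Verify stationarity: grad f(x*) = H x* + g = (0, 0).
Eigenvalues of H: -10, 0.
H has a zero eigenvalue (singular; negative semidefinite but not definite), so H is neither positive definite, negative definite, nor indefinite. The second-order test alone is inconclusive -> degen.
(Indeed, f is constant along the null direction of H through x*, so x* is not a strict local extremum.)

degen


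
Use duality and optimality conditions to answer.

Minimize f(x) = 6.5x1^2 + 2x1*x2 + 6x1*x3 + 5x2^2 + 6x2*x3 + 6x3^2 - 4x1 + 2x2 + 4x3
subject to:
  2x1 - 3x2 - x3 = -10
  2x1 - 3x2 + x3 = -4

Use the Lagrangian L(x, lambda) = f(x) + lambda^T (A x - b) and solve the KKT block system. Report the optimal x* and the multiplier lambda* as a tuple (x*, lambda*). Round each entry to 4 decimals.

Form the Lagrangian:
  L(x, lambda) = (1/2) x^T Q x + c^T x + lambda^T (A x - b)
Stationarity (grad_x L = 0): Q x + c + A^T lambda = 0.
Primal feasibility: A x = b.

This gives the KKT block system:
  [ Q   A^T ] [ x     ]   [-c ]
  [ A    0  ] [ lambda ] = [ b ]

Solving the linear system:
  x*      = (-2.3646, 0.7569, 3)
  lambda* = (18.9834, -11.3702)
  f(x*)   = 83.663

x* = (-2.3646, 0.7569, 3), lambda* = (18.9834, -11.3702)


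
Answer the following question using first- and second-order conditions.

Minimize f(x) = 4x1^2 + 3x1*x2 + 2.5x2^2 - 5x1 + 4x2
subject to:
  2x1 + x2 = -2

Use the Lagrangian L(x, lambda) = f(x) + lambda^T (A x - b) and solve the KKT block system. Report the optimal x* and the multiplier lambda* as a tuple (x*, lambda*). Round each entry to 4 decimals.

Form the Lagrangian:
  L(x, lambda) = (1/2) x^T Q x + c^T x + lambda^T (A x - b)
Stationarity (grad_x L = 0): Q x + c + A^T lambda = 0.
Primal feasibility: A x = b.

This gives the KKT block system:
  [ Q   A^T ] [ x     ]   [-c ]
  [ A    0  ] [ lambda ] = [ b ]

Solving the linear system:
  x*      = (-0.0625, -1.875)
  lambda* = (5.5625)
  f(x*)   = 1.9688

x* = (-0.0625, -1.875), lambda* = (5.5625)


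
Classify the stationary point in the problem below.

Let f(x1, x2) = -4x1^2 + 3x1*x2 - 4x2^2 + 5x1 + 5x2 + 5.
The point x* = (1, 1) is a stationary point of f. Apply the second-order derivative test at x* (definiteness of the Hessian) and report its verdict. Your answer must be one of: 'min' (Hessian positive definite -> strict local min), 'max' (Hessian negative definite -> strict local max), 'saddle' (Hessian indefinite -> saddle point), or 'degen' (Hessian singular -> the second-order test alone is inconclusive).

Compute the Hessian H = grad^2 f:
  H = [[-8, 3], [3, -8]]
Verify stationarity: grad f(x*) = H x* + g = (0, 0).
Eigenvalues of H: -11, -5.
Both eigenvalues < 0, so H is negative definite -> x* is a strict local max.

max


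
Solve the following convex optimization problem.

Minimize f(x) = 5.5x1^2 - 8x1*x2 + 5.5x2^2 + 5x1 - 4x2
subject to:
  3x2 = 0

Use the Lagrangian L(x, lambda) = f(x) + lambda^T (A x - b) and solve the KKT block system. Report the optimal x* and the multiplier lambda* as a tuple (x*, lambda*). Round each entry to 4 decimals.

Form the Lagrangian:
  L(x, lambda) = (1/2) x^T Q x + c^T x + lambda^T (A x - b)
Stationarity (grad_x L = 0): Q x + c + A^T lambda = 0.
Primal feasibility: A x = b.

This gives the KKT block system:
  [ Q   A^T ] [ x     ]   [-c ]
  [ A    0  ] [ lambda ] = [ b ]

Solving the linear system:
  x*      = (-0.4545, 0)
  lambda* = (0.1212)
  f(x*)   = -1.1364

x* = (-0.4545, 0), lambda* = (0.1212)


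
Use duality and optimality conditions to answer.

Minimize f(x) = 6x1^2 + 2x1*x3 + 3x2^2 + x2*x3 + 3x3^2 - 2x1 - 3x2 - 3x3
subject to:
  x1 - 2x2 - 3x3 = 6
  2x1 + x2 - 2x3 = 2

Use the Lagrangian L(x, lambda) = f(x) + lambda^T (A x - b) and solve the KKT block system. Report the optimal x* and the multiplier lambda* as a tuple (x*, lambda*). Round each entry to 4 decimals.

Form the Lagrangian:
  L(x, lambda) = (1/2) x^T Q x + c^T x + lambda^T (A x - b)
Stationarity (grad_x L = 0): Q x + c + A^T lambda = 0.
Primal feasibility: A x = b.

This gives the KKT block system:
  [ Q   A^T ] [ x     ]   [-c ]
  [ A    0  ] [ lambda ] = [ b ]

Solving the linear system:
  x*      = (0.4336, -1.1049, -1.1188)
  lambda* = (-4.4925, 1.7634)
  f(x*)   = 14.6162

x* = (0.4336, -1.1049, -1.1188), lambda* = (-4.4925, 1.7634)


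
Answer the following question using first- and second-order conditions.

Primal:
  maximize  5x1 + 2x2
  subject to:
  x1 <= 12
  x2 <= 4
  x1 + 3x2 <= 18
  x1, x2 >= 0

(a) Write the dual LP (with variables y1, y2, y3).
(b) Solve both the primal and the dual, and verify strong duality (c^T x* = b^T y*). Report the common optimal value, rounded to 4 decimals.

The standard primal-dual pair for 'max c^T x s.t. A x <= b, x >= 0' is:
  Dual:  min b^T y  s.t.  A^T y >= c,  y >= 0.

So the dual LP is:
  minimize  12y1 + 4y2 + 18y3
  subject to:
    y1 + y3 >= 5
    y2 + 3y3 >= 2
    y1, y2, y3 >= 0

Solving the primal: x* = (12, 2).
  primal value c^T x* = 64.
Solving the dual: y* = (4.3333, 0, 0.6667).
  dual value b^T y* = 64.
Strong duality: c^T x* = b^T y*. Confirmed.

64


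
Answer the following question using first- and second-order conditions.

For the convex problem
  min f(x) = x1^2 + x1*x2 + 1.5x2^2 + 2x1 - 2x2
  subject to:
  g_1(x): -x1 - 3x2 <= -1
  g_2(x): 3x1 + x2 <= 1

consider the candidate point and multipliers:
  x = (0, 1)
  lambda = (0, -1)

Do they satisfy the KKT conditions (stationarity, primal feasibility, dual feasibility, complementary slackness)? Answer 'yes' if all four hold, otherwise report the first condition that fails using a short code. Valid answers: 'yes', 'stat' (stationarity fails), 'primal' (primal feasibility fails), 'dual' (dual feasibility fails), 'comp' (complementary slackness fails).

Gradient of f: grad f(x) = Q x + c = (3, 1)
Constraint values g_i(x) = a_i^T x - b_i:
  g_1((0, 1)) = -2
  g_2((0, 1)) = 0
Stationarity residual: grad f(x) + sum_i lambda_i a_i = (0, 0)
  -> stationarity OK
Primal feasibility (all g_i <= 0): OK
Dual feasibility (all lambda_i >= 0): FAILS
Complementary slackness (lambda_i * g_i(x) = 0 for all i): OK

Verdict: the first failing condition is dual_feasibility -> dual.

dual


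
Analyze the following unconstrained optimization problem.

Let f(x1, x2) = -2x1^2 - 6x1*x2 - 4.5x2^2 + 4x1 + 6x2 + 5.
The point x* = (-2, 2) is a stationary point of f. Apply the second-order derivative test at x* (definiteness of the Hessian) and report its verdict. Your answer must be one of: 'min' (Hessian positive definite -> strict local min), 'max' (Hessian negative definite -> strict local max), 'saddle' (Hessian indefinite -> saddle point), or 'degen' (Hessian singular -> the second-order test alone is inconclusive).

Compute the Hessian H = grad^2 f:
  H = [[-4, -6], [-6, -9]]
Verify stationarity: grad f(x*) = H x* + g = (0, 0).
Eigenvalues of H: -13, 0.
H has a zero eigenvalue (singular; negative semidefinite but not definite), so H is neither positive definite, negative definite, nor indefinite. The second-order test alone is inconclusive -> degen.
(Indeed, f is constant along the null direction of H through x*, so x* is not a strict local extremum.)

degen


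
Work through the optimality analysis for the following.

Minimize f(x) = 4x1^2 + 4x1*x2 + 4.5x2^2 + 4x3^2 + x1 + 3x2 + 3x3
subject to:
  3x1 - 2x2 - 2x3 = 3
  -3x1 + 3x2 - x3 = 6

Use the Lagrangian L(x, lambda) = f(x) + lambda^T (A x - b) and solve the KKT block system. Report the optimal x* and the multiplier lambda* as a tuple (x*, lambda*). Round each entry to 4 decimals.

Form the Lagrangian:
  L(x, lambda) = (1/2) x^T Q x + c^T x + lambda^T (A x - b)
Stationarity (grad_x L = 0): Q x + c + A^T lambda = 0.
Primal feasibility: A x = b.

This gives the KKT block system:
  [ Q   A^T ] [ x     ]   [-c ]
  [ A    0  ] [ lambda ] = [ b ]

Solving the linear system:
  x*      = (-0.4579, 0.6098, -2.7967)
  lambda* = (-6.433, -6.5077)
  f(x*)   = 25.6633

x* = (-0.4579, 0.6098, -2.7967), lambda* = (-6.433, -6.5077)


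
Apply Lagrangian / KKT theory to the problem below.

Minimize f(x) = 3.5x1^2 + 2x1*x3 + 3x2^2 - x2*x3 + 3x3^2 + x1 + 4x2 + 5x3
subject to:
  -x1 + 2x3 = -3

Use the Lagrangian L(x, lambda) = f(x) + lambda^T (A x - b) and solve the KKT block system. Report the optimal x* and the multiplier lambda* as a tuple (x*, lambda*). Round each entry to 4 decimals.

Form the Lagrangian:
  L(x, lambda) = (1/2) x^T Q x + c^T x + lambda^T (A x - b)
Stationarity (grad_x L = 0): Q x + c + A^T lambda = 0.
Primal feasibility: A x = b.

This gives the KKT block system:
  [ Q   A^T ] [ x     ]   [-c ]
  [ A    0  ] [ lambda ] = [ b ]

Solving the linear system:
  x*      = (0.3386, -0.8884, -1.3307)
  lambda* = (0.7092)
  f(x*)   = -3.8705

x* = (0.3386, -0.8884, -1.3307), lambda* = (0.7092)


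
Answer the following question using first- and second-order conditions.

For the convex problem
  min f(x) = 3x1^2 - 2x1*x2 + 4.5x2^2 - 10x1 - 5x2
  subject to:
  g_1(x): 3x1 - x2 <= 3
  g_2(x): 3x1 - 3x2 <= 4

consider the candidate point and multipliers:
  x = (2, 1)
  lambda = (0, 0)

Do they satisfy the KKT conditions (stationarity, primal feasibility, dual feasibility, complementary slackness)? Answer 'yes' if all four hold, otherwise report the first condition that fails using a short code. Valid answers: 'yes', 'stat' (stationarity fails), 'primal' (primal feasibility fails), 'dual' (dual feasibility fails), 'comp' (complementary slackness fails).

Gradient of f: grad f(x) = Q x + c = (0, 0)
Constraint values g_i(x) = a_i^T x - b_i:
  g_1((2, 1)) = 2
  g_2((2, 1)) = -1
Stationarity residual: grad f(x) + sum_i lambda_i a_i = (0, 0)
  -> stationarity OK
Primal feasibility (all g_i <= 0): FAILS
Dual feasibility (all lambda_i >= 0): OK
Complementary slackness (lambda_i * g_i(x) = 0 for all i): OK

Verdict: the first failing condition is primal_feasibility -> primal.

primal


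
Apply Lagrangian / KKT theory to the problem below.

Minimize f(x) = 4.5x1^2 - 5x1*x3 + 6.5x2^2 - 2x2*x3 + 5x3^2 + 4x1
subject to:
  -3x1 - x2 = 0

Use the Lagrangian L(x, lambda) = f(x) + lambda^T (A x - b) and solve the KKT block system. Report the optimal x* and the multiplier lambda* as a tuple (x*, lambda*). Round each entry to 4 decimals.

Form the Lagrangian:
  L(x, lambda) = (1/2) x^T Q x + c^T x + lambda^T (A x - b)
Stationarity (grad_x L = 0): Q x + c + A^T lambda = 0.
Primal feasibility: A x = b.

This gives the KKT block system:
  [ Q   A^T ] [ x     ]   [-c ]
  [ A    0  ] [ lambda ] = [ b ]

Solving the linear system:
  x*      = (-0.0318, 0.0953, 0.0032)
  lambda* = (1.2327)
  f(x*)   = -0.0635

x* = (-0.0318, 0.0953, 0.0032), lambda* = (1.2327)


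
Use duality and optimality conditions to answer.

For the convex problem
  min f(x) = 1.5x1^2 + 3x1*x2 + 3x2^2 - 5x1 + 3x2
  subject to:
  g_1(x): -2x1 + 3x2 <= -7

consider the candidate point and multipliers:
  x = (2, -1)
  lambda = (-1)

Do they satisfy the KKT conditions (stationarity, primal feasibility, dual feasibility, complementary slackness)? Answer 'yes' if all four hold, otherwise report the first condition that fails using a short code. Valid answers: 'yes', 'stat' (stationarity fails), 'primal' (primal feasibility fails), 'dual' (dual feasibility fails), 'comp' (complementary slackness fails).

Gradient of f: grad f(x) = Q x + c = (-2, 3)
Constraint values g_i(x) = a_i^T x - b_i:
  g_1((2, -1)) = 0
Stationarity residual: grad f(x) + sum_i lambda_i a_i = (0, 0)
  -> stationarity OK
Primal feasibility (all g_i <= 0): OK
Dual feasibility (all lambda_i >= 0): FAILS
Complementary slackness (lambda_i * g_i(x) = 0 for all i): OK

Verdict: the first failing condition is dual_feasibility -> dual.

dual


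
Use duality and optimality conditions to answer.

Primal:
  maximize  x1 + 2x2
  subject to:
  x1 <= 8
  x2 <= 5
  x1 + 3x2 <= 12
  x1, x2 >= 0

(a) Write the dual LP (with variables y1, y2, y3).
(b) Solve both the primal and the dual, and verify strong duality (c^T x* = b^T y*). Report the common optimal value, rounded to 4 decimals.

The standard primal-dual pair for 'max c^T x s.t. A x <= b, x >= 0' is:
  Dual:  min b^T y  s.t.  A^T y >= c,  y >= 0.

So the dual LP is:
  minimize  8y1 + 5y2 + 12y3
  subject to:
    y1 + y3 >= 1
    y2 + 3y3 >= 2
    y1, y2, y3 >= 0

Solving the primal: x* = (8, 1.3333).
  primal value c^T x* = 10.6667.
Solving the dual: y* = (0.3333, 0, 0.6667).
  dual value b^T y* = 10.6667.
Strong duality: c^T x* = b^T y*. Confirmed.

10.6667


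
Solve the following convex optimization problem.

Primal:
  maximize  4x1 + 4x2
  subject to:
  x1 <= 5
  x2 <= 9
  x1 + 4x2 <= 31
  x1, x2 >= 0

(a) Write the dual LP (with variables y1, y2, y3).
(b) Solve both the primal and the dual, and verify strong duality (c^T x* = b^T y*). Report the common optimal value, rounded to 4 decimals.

The standard primal-dual pair for 'max c^T x s.t. A x <= b, x >= 0' is:
  Dual:  min b^T y  s.t.  A^T y >= c,  y >= 0.

So the dual LP is:
  minimize  5y1 + 9y2 + 31y3
  subject to:
    y1 + y3 >= 4
    y2 + 4y3 >= 4
    y1, y2, y3 >= 0

Solving the primal: x* = (5, 6.5).
  primal value c^T x* = 46.
Solving the dual: y* = (3, 0, 1).
  dual value b^T y* = 46.
Strong duality: c^T x* = b^T y*. Confirmed.

46


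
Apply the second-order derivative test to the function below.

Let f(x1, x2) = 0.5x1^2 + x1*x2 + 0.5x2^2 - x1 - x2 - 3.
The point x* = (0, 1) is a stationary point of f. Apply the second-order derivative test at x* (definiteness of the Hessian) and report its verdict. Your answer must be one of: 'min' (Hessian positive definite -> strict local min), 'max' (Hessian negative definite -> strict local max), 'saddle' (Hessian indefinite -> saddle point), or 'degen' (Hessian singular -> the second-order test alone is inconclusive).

Compute the Hessian H = grad^2 f:
  H = [[1, 1], [1, 1]]
Verify stationarity: grad f(x*) = H x* + g = (0, 0).
Eigenvalues of H: 0, 2.
H has a zero eigenvalue (singular; positive semidefinite but not definite), so H is neither positive definite, negative definite, nor indefinite. The second-order test alone is inconclusive -> degen.
(Indeed, f is constant along the null direction of H through x*, so x* is not a strict local extremum.)

degen


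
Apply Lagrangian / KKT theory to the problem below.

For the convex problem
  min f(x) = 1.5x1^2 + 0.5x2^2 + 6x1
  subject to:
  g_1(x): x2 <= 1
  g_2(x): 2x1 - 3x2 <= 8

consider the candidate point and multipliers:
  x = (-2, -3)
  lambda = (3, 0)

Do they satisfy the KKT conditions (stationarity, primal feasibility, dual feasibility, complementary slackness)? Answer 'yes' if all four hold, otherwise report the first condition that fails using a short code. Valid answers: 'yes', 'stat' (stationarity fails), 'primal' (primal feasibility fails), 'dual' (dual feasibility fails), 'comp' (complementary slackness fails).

Gradient of f: grad f(x) = Q x + c = (0, -3)
Constraint values g_i(x) = a_i^T x - b_i:
  g_1((-2, -3)) = -4
  g_2((-2, -3)) = -3
Stationarity residual: grad f(x) + sum_i lambda_i a_i = (0, 0)
  -> stationarity OK
Primal feasibility (all g_i <= 0): OK
Dual feasibility (all lambda_i >= 0): OK
Complementary slackness (lambda_i * g_i(x) = 0 for all i): FAILS

Verdict: the first failing condition is complementary_slackness -> comp.

comp


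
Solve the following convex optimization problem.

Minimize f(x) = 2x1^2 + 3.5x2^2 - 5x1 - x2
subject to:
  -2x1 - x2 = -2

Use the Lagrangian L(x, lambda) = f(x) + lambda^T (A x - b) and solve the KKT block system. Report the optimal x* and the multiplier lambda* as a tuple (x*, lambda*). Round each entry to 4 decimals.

Form the Lagrangian:
  L(x, lambda) = (1/2) x^T Q x + c^T x + lambda^T (A x - b)
Stationarity (grad_x L = 0): Q x + c + A^T lambda = 0.
Primal feasibility: A x = b.

This gives the KKT block system:
  [ Q   A^T ] [ x     ]   [-c ]
  [ A    0  ] [ lambda ] = [ b ]

Solving the linear system:
  x*      = (0.9688, 0.0625)
  lambda* = (-0.5625)
  f(x*)   = -3.0156

x* = (0.9688, 0.0625), lambda* = (-0.5625)


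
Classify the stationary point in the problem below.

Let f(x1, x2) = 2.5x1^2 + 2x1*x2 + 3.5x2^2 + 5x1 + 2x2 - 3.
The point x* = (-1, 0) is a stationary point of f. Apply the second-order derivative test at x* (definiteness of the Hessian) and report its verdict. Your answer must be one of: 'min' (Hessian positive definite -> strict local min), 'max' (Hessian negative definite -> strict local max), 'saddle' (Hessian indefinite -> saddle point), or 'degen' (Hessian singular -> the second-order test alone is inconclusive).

Compute the Hessian H = grad^2 f:
  H = [[5, 2], [2, 7]]
Verify stationarity: grad f(x*) = H x* + g = (0, 0).
Eigenvalues of H: 3.7639, 8.2361.
Both eigenvalues > 0, so H is positive definite -> x* is a strict local min.

min


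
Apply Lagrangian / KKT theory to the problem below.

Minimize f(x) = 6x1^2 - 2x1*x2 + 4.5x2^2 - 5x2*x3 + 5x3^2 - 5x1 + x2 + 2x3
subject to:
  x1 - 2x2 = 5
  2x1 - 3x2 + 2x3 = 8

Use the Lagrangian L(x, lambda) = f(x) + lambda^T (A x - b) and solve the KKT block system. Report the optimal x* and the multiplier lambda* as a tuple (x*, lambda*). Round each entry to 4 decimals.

Form the Lagrangian:
  L(x, lambda) = (1/2) x^T Q x + c^T x + lambda^T (A x - b)
Stationarity (grad_x L = 0): Q x + c + A^T lambda = 0.
Primal feasibility: A x = b.

This gives the KKT block system:
  [ Q   A^T ] [ x     ]   [-c ]
  [ A    0  ] [ lambda ] = [ b ]

Solving the linear system:
  x*      = (1.1062, -1.9469, -0.0265)
  lambda* = (-0.6991, -5.7345)
  f(x*)   = 20.9204

x* = (1.1062, -1.9469, -0.0265), lambda* = (-0.6991, -5.7345)


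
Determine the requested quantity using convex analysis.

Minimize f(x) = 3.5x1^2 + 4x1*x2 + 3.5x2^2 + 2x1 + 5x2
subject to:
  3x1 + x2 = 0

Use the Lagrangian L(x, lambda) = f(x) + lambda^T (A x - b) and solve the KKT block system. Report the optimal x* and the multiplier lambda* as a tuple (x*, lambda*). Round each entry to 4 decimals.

Form the Lagrangian:
  L(x, lambda) = (1/2) x^T Q x + c^T x + lambda^T (A x - b)
Stationarity (grad_x L = 0): Q x + c + A^T lambda = 0.
Primal feasibility: A x = b.

This gives the KKT block system:
  [ Q   A^T ] [ x     ]   [-c ]
  [ A    0  ] [ lambda ] = [ b ]

Solving the linear system:
  x*      = (0.2826, -0.8478)
  lambda* = (-0.1957)
  f(x*)   = -1.837

x* = (0.2826, -0.8478), lambda* = (-0.1957)


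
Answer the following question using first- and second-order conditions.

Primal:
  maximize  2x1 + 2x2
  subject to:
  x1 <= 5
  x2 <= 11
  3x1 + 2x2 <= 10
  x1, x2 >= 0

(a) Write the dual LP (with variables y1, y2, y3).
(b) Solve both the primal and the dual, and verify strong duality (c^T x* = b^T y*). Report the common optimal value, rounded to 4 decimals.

The standard primal-dual pair for 'max c^T x s.t. A x <= b, x >= 0' is:
  Dual:  min b^T y  s.t.  A^T y >= c,  y >= 0.

So the dual LP is:
  minimize  5y1 + 11y2 + 10y3
  subject to:
    y1 + 3y3 >= 2
    y2 + 2y3 >= 2
    y1, y2, y3 >= 0

Solving the primal: x* = (0, 5).
  primal value c^T x* = 10.
Solving the dual: y* = (0, 0, 1).
  dual value b^T y* = 10.
Strong duality: c^T x* = b^T y*. Confirmed.

10


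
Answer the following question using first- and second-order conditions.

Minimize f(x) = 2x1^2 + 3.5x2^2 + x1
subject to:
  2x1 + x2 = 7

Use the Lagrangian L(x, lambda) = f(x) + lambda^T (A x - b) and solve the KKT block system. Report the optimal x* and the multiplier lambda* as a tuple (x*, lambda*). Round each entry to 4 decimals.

Form the Lagrangian:
  L(x, lambda) = (1/2) x^T Q x + c^T x + lambda^T (A x - b)
Stationarity (grad_x L = 0): Q x + c + A^T lambda = 0.
Primal feasibility: A x = b.

This gives the KKT block system:
  [ Q   A^T ] [ x     ]   [-c ]
  [ A    0  ] [ lambda ] = [ b ]

Solving the linear system:
  x*      = (3.0312, 0.9375)
  lambda* = (-6.5625)
  f(x*)   = 24.4844

x* = (3.0312, 0.9375), lambda* = (-6.5625)


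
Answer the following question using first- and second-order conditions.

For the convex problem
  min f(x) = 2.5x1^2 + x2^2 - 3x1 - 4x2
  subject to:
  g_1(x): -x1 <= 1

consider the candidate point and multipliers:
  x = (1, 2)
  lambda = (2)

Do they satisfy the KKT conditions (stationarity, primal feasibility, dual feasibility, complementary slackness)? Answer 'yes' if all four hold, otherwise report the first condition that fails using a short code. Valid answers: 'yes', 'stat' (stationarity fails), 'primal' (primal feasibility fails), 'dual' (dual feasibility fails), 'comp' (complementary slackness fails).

Gradient of f: grad f(x) = Q x + c = (2, 0)
Constraint values g_i(x) = a_i^T x - b_i:
  g_1((1, 2)) = -2
Stationarity residual: grad f(x) + sum_i lambda_i a_i = (0, 0)
  -> stationarity OK
Primal feasibility (all g_i <= 0): OK
Dual feasibility (all lambda_i >= 0): OK
Complementary slackness (lambda_i * g_i(x) = 0 for all i): FAILS

Verdict: the first failing condition is complementary_slackness -> comp.

comp


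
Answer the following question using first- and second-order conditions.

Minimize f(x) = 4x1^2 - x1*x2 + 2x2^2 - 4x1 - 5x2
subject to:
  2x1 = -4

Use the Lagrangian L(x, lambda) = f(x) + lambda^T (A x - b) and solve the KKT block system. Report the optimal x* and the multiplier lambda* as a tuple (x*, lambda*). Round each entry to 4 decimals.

Form the Lagrangian:
  L(x, lambda) = (1/2) x^T Q x + c^T x + lambda^T (A x - b)
Stationarity (grad_x L = 0): Q x + c + A^T lambda = 0.
Primal feasibility: A x = b.

This gives the KKT block system:
  [ Q   A^T ] [ x     ]   [-c ]
  [ A    0  ] [ lambda ] = [ b ]

Solving the linear system:
  x*      = (-2, 0.75)
  lambda* = (10.375)
  f(x*)   = 22.875

x* = (-2, 0.75), lambda* = (10.375)


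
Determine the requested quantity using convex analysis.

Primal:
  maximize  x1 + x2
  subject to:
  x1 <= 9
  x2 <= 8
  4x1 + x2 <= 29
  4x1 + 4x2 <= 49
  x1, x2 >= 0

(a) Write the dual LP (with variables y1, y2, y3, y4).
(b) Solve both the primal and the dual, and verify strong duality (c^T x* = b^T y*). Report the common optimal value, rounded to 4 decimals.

The standard primal-dual pair for 'max c^T x s.t. A x <= b, x >= 0' is:
  Dual:  min b^T y  s.t.  A^T y >= c,  y >= 0.

So the dual LP is:
  minimize  9y1 + 8y2 + 29y3 + 49y4
  subject to:
    y1 + 4y3 + 4y4 >= 1
    y2 + y3 + 4y4 >= 1
    y1, y2, y3, y4 >= 0

Solving the primal: x* = (5.5833, 6.6667).
  primal value c^T x* = 12.25.
Solving the dual: y* = (0, 0, 0, 0.25).
  dual value b^T y* = 12.25.
Strong duality: c^T x* = b^T y*. Confirmed.

12.25


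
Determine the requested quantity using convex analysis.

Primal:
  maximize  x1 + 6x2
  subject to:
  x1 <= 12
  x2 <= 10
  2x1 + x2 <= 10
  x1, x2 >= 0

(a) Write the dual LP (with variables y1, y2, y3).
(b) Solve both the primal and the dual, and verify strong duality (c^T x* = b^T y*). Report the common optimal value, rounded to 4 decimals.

The standard primal-dual pair for 'max c^T x s.t. A x <= b, x >= 0' is:
  Dual:  min b^T y  s.t.  A^T y >= c,  y >= 0.

So the dual LP is:
  minimize  12y1 + 10y2 + 10y3
  subject to:
    y1 + 2y3 >= 1
    y2 + y3 >= 6
    y1, y2, y3 >= 0

Solving the primal: x* = (0, 10).
  primal value c^T x* = 60.
Solving the dual: y* = (0, 5.5, 0.5).
  dual value b^T y* = 60.
Strong duality: c^T x* = b^T y*. Confirmed.

60


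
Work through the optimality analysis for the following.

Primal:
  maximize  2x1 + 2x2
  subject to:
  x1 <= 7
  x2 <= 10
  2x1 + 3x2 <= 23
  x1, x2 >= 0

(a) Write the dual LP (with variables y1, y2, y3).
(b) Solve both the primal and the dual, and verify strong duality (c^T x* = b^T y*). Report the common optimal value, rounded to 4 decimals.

The standard primal-dual pair for 'max c^T x s.t. A x <= b, x >= 0' is:
  Dual:  min b^T y  s.t.  A^T y >= c,  y >= 0.

So the dual LP is:
  minimize  7y1 + 10y2 + 23y3
  subject to:
    y1 + 2y3 >= 2
    y2 + 3y3 >= 2
    y1, y2, y3 >= 0

Solving the primal: x* = (7, 3).
  primal value c^T x* = 20.
Solving the dual: y* = (0.6667, 0, 0.6667).
  dual value b^T y* = 20.
Strong duality: c^T x* = b^T y*. Confirmed.

20


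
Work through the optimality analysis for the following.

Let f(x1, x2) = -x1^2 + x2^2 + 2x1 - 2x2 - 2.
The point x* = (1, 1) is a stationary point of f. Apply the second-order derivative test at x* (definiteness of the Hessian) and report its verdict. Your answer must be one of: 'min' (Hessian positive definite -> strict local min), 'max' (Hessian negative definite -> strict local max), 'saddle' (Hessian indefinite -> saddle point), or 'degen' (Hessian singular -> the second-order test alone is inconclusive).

Compute the Hessian H = grad^2 f:
  H = [[-2, 0], [0, 2]]
Verify stationarity: grad f(x*) = H x* + g = (0, 0).
Eigenvalues of H: -2, 2.
Eigenvalues have mixed signs, so H is indefinite -> x* is a saddle point.

saddle


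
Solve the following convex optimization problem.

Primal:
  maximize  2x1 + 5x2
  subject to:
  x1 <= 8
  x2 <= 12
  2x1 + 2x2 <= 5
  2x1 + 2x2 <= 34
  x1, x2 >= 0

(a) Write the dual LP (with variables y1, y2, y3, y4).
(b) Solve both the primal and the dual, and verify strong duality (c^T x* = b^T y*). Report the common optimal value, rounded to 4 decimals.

The standard primal-dual pair for 'max c^T x s.t. A x <= b, x >= 0' is:
  Dual:  min b^T y  s.t.  A^T y >= c,  y >= 0.

So the dual LP is:
  minimize  8y1 + 12y2 + 5y3 + 34y4
  subject to:
    y1 + 2y3 + 2y4 >= 2
    y2 + 2y3 + 2y4 >= 5
    y1, y2, y3, y4 >= 0

Solving the primal: x* = (0, 2.5).
  primal value c^T x* = 12.5.
Solving the dual: y* = (0, 0, 2.5, 0).
  dual value b^T y* = 12.5.
Strong duality: c^T x* = b^T y*. Confirmed.

12.5


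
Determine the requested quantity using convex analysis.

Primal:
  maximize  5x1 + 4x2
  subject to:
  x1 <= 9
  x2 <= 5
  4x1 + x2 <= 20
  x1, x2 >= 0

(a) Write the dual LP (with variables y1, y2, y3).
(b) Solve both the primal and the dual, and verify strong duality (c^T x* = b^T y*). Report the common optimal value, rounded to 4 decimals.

The standard primal-dual pair for 'max c^T x s.t. A x <= b, x >= 0' is:
  Dual:  min b^T y  s.t.  A^T y >= c,  y >= 0.

So the dual LP is:
  minimize  9y1 + 5y2 + 20y3
  subject to:
    y1 + 4y3 >= 5
    y2 + y3 >= 4
    y1, y2, y3 >= 0

Solving the primal: x* = (3.75, 5).
  primal value c^T x* = 38.75.
Solving the dual: y* = (0, 2.75, 1.25).
  dual value b^T y* = 38.75.
Strong duality: c^T x* = b^T y*. Confirmed.

38.75


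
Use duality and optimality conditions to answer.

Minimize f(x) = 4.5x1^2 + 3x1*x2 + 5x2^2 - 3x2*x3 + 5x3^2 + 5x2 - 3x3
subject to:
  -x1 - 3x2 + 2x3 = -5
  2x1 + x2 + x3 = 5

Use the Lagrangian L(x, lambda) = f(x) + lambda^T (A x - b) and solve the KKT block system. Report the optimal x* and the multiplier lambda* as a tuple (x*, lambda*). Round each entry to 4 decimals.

Form the Lagrangian:
  L(x, lambda) = (1/2) x^T Q x + c^T x + lambda^T (A x - b)
Stationarity (grad_x L = 0): Q x + c + A^T lambda = 0.
Primal feasibility: A x = b.

This gives the KKT block system:
  [ Q   A^T ] [ x     ]   [-c ]
  [ A    0  ] [ lambda ] = [ b ]

Solving the linear system:
  x*      = (1.6471, 1.3529, 0.3529)
  lambda* = (5.1882, -6.8471)
  f(x*)   = 32.9412

x* = (1.6471, 1.3529, 0.3529), lambda* = (5.1882, -6.8471)


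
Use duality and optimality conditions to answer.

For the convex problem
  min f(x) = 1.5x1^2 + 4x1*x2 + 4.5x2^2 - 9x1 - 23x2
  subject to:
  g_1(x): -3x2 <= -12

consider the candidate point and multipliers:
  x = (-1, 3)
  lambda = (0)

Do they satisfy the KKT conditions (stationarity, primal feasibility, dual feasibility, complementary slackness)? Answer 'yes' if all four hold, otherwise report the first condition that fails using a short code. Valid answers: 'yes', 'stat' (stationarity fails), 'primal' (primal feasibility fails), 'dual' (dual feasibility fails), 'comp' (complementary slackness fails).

Gradient of f: grad f(x) = Q x + c = (0, 0)
Constraint values g_i(x) = a_i^T x - b_i:
  g_1((-1, 3)) = 3
Stationarity residual: grad f(x) + sum_i lambda_i a_i = (0, 0)
  -> stationarity OK
Primal feasibility (all g_i <= 0): FAILS
Dual feasibility (all lambda_i >= 0): OK
Complementary slackness (lambda_i * g_i(x) = 0 for all i): OK

Verdict: the first failing condition is primal_feasibility -> primal.

primal


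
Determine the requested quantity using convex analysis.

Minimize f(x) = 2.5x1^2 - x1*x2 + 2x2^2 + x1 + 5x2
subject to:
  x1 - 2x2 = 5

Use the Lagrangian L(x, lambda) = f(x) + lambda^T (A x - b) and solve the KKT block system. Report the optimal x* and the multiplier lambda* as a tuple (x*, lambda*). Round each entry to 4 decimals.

Form the Lagrangian:
  L(x, lambda) = (1/2) x^T Q x + c^T x + lambda^T (A x - b)
Stationarity (grad_x L = 0): Q x + c + A^T lambda = 0.
Primal feasibility: A x = b.

This gives the KKT block system:
  [ Q   A^T ] [ x     ]   [-c ]
  [ A    0  ] [ lambda ] = [ b ]

Solving the linear system:
  x*      = (-0.2, -2.6)
  lambda* = (-2.6)
  f(x*)   = -0.1

x* = (-0.2, -2.6), lambda* = (-2.6)


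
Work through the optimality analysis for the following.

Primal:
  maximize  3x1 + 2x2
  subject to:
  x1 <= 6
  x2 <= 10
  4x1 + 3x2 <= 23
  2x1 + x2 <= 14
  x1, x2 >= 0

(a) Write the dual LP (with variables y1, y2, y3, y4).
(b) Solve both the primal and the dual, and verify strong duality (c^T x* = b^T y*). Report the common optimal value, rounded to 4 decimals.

The standard primal-dual pair for 'max c^T x s.t. A x <= b, x >= 0' is:
  Dual:  min b^T y  s.t.  A^T y >= c,  y >= 0.

So the dual LP is:
  minimize  6y1 + 10y2 + 23y3 + 14y4
  subject to:
    y1 + 4y3 + 2y4 >= 3
    y2 + 3y3 + y4 >= 2
    y1, y2, y3, y4 >= 0

Solving the primal: x* = (5.75, 0).
  primal value c^T x* = 17.25.
Solving the dual: y* = (0, 0, 0.75, 0).
  dual value b^T y* = 17.25.
Strong duality: c^T x* = b^T y*. Confirmed.

17.25


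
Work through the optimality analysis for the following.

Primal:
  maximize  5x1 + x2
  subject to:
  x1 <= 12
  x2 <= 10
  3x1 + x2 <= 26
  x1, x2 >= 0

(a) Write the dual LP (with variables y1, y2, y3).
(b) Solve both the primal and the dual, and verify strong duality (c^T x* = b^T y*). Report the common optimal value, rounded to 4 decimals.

The standard primal-dual pair for 'max c^T x s.t. A x <= b, x >= 0' is:
  Dual:  min b^T y  s.t.  A^T y >= c,  y >= 0.

So the dual LP is:
  minimize  12y1 + 10y2 + 26y3
  subject to:
    y1 + 3y3 >= 5
    y2 + y3 >= 1
    y1, y2, y3 >= 0

Solving the primal: x* = (8.6667, 0).
  primal value c^T x* = 43.3333.
Solving the dual: y* = (0, 0, 1.6667).
  dual value b^T y* = 43.3333.
Strong duality: c^T x* = b^T y*. Confirmed.

43.3333


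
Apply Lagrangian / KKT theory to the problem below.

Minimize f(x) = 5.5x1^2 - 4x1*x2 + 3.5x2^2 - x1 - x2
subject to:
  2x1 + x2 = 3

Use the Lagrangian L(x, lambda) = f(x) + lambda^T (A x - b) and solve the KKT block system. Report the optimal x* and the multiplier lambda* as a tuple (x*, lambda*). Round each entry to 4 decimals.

Form the Lagrangian:
  L(x, lambda) = (1/2) x^T Q x + c^T x + lambda^T (A x - b)
Stationarity (grad_x L = 0): Q x + c + A^T lambda = 0.
Primal feasibility: A x = b.

This gives the KKT block system:
  [ Q   A^T ] [ x     ]   [-c ]
  [ A    0  ] [ lambda ] = [ b ]

Solving the linear system:
  x*      = (0.9636, 1.0727)
  lambda* = (-2.6545)
  f(x*)   = 2.9636

x* = (0.9636, 1.0727), lambda* = (-2.6545)


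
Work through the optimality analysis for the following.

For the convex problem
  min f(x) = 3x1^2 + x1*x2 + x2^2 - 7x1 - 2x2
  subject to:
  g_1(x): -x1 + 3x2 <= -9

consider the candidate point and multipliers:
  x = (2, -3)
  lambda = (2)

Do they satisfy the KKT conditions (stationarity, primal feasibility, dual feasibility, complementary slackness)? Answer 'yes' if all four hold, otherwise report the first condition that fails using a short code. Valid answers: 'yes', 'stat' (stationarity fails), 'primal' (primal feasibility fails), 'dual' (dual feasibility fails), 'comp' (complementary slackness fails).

Gradient of f: grad f(x) = Q x + c = (2, -6)
Constraint values g_i(x) = a_i^T x - b_i:
  g_1((2, -3)) = -2
Stationarity residual: grad f(x) + sum_i lambda_i a_i = (0, 0)
  -> stationarity OK
Primal feasibility (all g_i <= 0): OK
Dual feasibility (all lambda_i >= 0): OK
Complementary slackness (lambda_i * g_i(x) = 0 for all i): FAILS

Verdict: the first failing condition is complementary_slackness -> comp.

comp


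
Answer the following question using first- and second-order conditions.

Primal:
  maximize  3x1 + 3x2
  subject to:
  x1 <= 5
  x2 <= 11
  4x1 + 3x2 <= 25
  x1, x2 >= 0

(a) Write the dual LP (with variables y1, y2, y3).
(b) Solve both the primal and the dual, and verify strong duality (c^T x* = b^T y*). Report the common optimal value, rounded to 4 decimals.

The standard primal-dual pair for 'max c^T x s.t. A x <= b, x >= 0' is:
  Dual:  min b^T y  s.t.  A^T y >= c,  y >= 0.

So the dual LP is:
  minimize  5y1 + 11y2 + 25y3
  subject to:
    y1 + 4y3 >= 3
    y2 + 3y3 >= 3
    y1, y2, y3 >= 0

Solving the primal: x* = (0, 8.3333).
  primal value c^T x* = 25.
Solving the dual: y* = (0, 0, 1).
  dual value b^T y* = 25.
Strong duality: c^T x* = b^T y*. Confirmed.

25


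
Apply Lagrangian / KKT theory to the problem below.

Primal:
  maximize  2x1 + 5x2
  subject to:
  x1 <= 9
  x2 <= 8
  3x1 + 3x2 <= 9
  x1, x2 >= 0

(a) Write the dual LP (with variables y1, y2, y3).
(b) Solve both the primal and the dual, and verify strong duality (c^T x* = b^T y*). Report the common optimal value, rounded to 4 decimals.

The standard primal-dual pair for 'max c^T x s.t. A x <= b, x >= 0' is:
  Dual:  min b^T y  s.t.  A^T y >= c,  y >= 0.

So the dual LP is:
  minimize  9y1 + 8y2 + 9y3
  subject to:
    y1 + 3y3 >= 2
    y2 + 3y3 >= 5
    y1, y2, y3 >= 0

Solving the primal: x* = (0, 3).
  primal value c^T x* = 15.
Solving the dual: y* = (0, 0, 1.6667).
  dual value b^T y* = 15.
Strong duality: c^T x* = b^T y*. Confirmed.

15


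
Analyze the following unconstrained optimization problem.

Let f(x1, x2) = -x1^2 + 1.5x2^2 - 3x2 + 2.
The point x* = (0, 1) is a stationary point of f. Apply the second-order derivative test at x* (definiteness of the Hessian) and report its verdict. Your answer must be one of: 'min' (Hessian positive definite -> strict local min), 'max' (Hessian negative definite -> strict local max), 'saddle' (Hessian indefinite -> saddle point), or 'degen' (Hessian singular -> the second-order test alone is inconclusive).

Compute the Hessian H = grad^2 f:
  H = [[-2, 0], [0, 3]]
Verify stationarity: grad f(x*) = H x* + g = (0, 0).
Eigenvalues of H: -2, 3.
Eigenvalues have mixed signs, so H is indefinite -> x* is a saddle point.

saddle


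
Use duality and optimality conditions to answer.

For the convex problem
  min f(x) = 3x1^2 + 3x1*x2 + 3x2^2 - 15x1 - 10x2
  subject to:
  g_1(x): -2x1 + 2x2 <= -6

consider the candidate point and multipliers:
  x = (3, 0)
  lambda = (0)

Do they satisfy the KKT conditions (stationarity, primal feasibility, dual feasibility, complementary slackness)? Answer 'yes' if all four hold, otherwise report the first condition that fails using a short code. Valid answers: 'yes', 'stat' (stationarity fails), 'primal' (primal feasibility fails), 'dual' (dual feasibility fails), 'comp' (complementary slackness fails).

Gradient of f: grad f(x) = Q x + c = (3, -1)
Constraint values g_i(x) = a_i^T x - b_i:
  g_1((3, 0)) = 0
Stationarity residual: grad f(x) + sum_i lambda_i a_i = (3, -1)
  -> stationarity FAILS
Primal feasibility (all g_i <= 0): OK
Dual feasibility (all lambda_i >= 0): OK
Complementary slackness (lambda_i * g_i(x) = 0 for all i): OK

Verdict: the first failing condition is stationarity -> stat.

stat


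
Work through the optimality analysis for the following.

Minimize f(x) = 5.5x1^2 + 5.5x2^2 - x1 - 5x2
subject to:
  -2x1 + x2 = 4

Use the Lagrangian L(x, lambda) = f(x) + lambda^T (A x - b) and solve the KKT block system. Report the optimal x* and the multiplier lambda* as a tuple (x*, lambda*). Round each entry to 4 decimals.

Form the Lagrangian:
  L(x, lambda) = (1/2) x^T Q x + c^T x + lambda^T (A x - b)
Stationarity (grad_x L = 0): Q x + c + A^T lambda = 0.
Primal feasibility: A x = b.

This gives the KKT block system:
  [ Q   A^T ] [ x     ]   [-c ]
  [ A    0  ] [ lambda ] = [ b ]

Solving the linear system:
  x*      = (-1.4, 1.2)
  lambda* = (-8.2)
  f(x*)   = 14.1

x* = (-1.4, 1.2), lambda* = (-8.2)


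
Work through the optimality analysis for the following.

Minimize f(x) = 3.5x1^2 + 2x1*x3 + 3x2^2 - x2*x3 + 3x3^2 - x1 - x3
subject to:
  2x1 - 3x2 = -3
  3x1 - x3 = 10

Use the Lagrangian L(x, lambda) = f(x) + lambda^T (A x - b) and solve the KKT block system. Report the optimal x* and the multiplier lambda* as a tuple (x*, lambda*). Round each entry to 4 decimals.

Form the Lagrangian:
  L(x, lambda) = (1/2) x^T Q x + c^T x + lambda^T (A x - b)
Stationarity (grad_x L = 0): Q x + c + A^T lambda = 0.
Primal feasibility: A x = b.

This gives the KKT block system:
  [ Q   A^T ] [ x     ]   [-c ]
  [ A    0  ] [ lambda ] = [ b ]

Solving the linear system:
  x*      = (2.7395, 2.8264, -1.7814)
  lambda* = (6.2465, -9.0357)
  f(x*)   = 54.069

x* = (2.7395, 2.8264, -1.7814), lambda* = (6.2465, -9.0357)


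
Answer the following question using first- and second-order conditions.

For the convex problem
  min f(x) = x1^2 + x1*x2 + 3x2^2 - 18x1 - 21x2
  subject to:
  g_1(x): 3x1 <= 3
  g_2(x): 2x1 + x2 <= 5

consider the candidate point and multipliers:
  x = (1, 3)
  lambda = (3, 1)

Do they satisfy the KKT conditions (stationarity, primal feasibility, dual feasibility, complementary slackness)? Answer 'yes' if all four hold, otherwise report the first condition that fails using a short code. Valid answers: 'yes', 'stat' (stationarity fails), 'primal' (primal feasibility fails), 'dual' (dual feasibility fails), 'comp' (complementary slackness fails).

Gradient of f: grad f(x) = Q x + c = (-13, -2)
Constraint values g_i(x) = a_i^T x - b_i:
  g_1((1, 3)) = 0
  g_2((1, 3)) = 0
Stationarity residual: grad f(x) + sum_i lambda_i a_i = (-2, -1)
  -> stationarity FAILS
Primal feasibility (all g_i <= 0): OK
Dual feasibility (all lambda_i >= 0): OK
Complementary slackness (lambda_i * g_i(x) = 0 for all i): OK

Verdict: the first failing condition is stationarity -> stat.

stat


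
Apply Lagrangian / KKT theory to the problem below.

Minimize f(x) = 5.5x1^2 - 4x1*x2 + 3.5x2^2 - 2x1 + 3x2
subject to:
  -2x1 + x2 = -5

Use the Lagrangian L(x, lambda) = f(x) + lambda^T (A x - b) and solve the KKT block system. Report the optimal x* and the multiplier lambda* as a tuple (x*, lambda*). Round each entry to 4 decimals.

Form the Lagrangian:
  L(x, lambda) = (1/2) x^T Q x + c^T x + lambda^T (A x - b)
Stationarity (grad_x L = 0): Q x + c + A^T lambda = 0.
Primal feasibility: A x = b.

This gives the KKT block system:
  [ Q   A^T ] [ x     ]   [-c ]
  [ A    0  ] [ lambda ] = [ b ]

Solving the linear system:
  x*      = (2, -1)
  lambda* = (12)
  f(x*)   = 26.5

x* = (2, -1), lambda* = (12)


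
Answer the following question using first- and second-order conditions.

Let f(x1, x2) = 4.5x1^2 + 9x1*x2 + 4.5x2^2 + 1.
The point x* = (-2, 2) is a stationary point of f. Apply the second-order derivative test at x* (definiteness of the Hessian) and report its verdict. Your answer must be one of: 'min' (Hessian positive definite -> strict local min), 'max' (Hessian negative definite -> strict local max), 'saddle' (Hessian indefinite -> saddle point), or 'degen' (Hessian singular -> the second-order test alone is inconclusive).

Compute the Hessian H = grad^2 f:
  H = [[9, 9], [9, 9]]
Verify stationarity: grad f(x*) = H x* + g = (0, 0).
Eigenvalues of H: 0, 18.
H has a zero eigenvalue (singular; positive semidefinite but not definite), so H is neither positive definite, negative definite, nor indefinite. The second-order test alone is inconclusive -> degen.
(Indeed, f is constant along the null direction of H through x*, so x* is not a strict local extremum.)

degen
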